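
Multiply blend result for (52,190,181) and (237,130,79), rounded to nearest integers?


Multiply: C = A×B/255, rounded to nearest integer
R: 52×237/255 = 12324/255 ≈ 48.329 → 48
G: 190×130/255 = 24700/255 ≈ 96.863 → 97
B: 181×79/255 = 14299/255 ≈ 56.075 → 56
= RGB(48, 97, 56)


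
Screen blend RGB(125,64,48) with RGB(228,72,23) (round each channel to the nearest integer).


Screen: C = 255 - (255-A)×(255-B)/255, rounded to nearest integer
R: 255 - (255-125)×(255-228)/255 = 255 - 3510/255 ≈ 255 - 13.765 = 241.235 → 241
G: 255 - (255-64)×(255-72)/255 = 255 - 34953/255 ≈ 255 - 137.071 = 117.929 → 118
B: 255 - (255-48)×(255-23)/255 = 255 - 48024/255 ≈ 255 - 188.329 = 66.671 → 67
= RGB(241, 118, 67)


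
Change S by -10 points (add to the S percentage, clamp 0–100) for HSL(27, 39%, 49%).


Original S = 39%
Adjustment = -10 percentage points
New S = 39 + (-10) = 29
Clamp to [0, 100] → 29
= HSL(27°, 29%, 49%)


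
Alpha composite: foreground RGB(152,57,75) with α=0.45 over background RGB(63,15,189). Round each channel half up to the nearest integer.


C = α×F + (1-α)×B, with 1-α = 0.55
R: 0.45×152 + 0.55×63 = 68.40 + 34.65 = 103.05 → 103
G: 0.45×57 + 0.55×15 = 25.65 + 8.25 = 33.90 → 34
B: 0.45×75 + 0.55×189 = 33.75 + 103.95 = 137.70 → 138
= RGB(103, 34, 138)


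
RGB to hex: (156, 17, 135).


R = 156 → 9C (hex)
G = 17 → 11 (hex)
B = 135 → 87 (hex)
Hex = #9C1187


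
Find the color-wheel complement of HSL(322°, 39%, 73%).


Complement = opposite side of color wheel = hue + 180°
H' = (322 + 180) mod 360 = 142°
S and L unchanged.
= HSL(142°, 39%, 73%)


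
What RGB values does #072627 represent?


07 → 7 (R)
26 → 38 (G)
27 → 39 (B)
= RGB(7, 38, 39)


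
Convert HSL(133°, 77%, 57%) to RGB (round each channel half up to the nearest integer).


H=133°, S=0.77, L=0.57
C = (1-|2L-1|)×S = (1-|0.14|)×0.77 = 0.6622
H' = H/60 = 133/60 ≈ 2.2167; X = C×(1-|H' mod 2 - 1|) ≈ 0.1435
m = L - C/2 = 0.57 - 0.3311 = 0.2389
Sector ⌊H'⌋ = 2 → (R',G',B') = (0.0, 0.6622, ≈0.1435)
RGB = ((R'+m)×255, (G'+m)×255, (B'+m)×255) = (60.9195, 229.7805, 97.50605)
Round half up → RGB(61, 230, 98)


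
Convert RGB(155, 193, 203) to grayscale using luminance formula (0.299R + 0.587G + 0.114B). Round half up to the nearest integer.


Gray = 0.299×R + 0.587×G + 0.114×B
Gray = 0.299×155 + 0.587×193 + 0.114×203
Gray = 46.345 + 113.291 + 23.142
Gray = 182.778 → round half up → 183
Gray = 183


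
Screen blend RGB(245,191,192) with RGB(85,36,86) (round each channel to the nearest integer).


Screen: C = 255 - (255-A)×(255-B)/255, rounded to nearest integer
R: 255 - (255-245)×(255-85)/255 = 255 - 1700/255 ≈ 255 - 6.667 = 248.333 → 248
G: 255 - (255-191)×(255-36)/255 = 255 - 14016/255 ≈ 255 - 54.965 = 200.035 → 200
B: 255 - (255-192)×(255-86)/255 = 255 - 10647/255 ≈ 255 - 41.753 = 213.247 → 213
= RGB(248, 200, 213)


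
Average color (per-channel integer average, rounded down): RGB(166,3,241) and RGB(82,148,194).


Midpoint: each channel = ⌊(C₁+C₂)/2⌋
R: ⌊(166+82)/2⌋ = 124
G: ⌊(3+148)/2⌋ = 75
B: ⌊(241+194)/2⌋ = 217
= RGB(124, 75, 217)


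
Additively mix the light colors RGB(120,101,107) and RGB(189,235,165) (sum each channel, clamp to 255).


Additive: each channel = min(255, C₁+C₂)
R: 120+189 = 309 → 255
G: 101+235 = 336 → 255
B: 107+165 = 272 → 255
= RGB(255, 255, 255)


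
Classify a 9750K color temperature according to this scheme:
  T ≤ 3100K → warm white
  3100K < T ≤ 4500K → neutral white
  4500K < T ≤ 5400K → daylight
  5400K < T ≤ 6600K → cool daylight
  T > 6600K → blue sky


Temperature: 9750K
9750K > 6600K → blue sky
Classification: blue sky


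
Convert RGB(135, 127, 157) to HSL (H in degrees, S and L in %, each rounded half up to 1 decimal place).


Normalize: R'=135/255≈0.5294, G'=127/255≈0.4980, B'=157/255≈0.6157
Max=157/255, Min=127/255, Δ=Max-Min=30/255
L = (Max+Min)/2 = (157+127)/510 = 284/510 = 0.55686… → L = 55.7%
L > 0.5 → S = Δ/(2-Max-Min) = 30/(510-157-127) = 30/226 = 0.13274… → S = 13.3%
(the 1/255 factors cancel in S and H, so raw channel differences can be used)
Max is B' → H = 60 × ((R-G)/Δ + 4) = 60 × ((135-127)/30 + 4)
  8/30 + 4 = 0.2666… + 4 = 4.2666…
  H = 60 × 4.2666… = 256° → H = 256.0°
= HSL(256.0°, 13.3%, 55.7%)


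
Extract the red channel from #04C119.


Color: #04C119
R = 04 = 4
G = C1 = 193
B = 19 = 25
Red = 4


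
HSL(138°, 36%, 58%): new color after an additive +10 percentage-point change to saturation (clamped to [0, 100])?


Original S = 36%
Adjustment = +10 percentage points
New S = 36 + (10) = 46
Clamp to [0, 100] → 46
= HSL(138°, 46%, 58%)


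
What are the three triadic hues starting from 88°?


Triadic: equally spaced at 120° intervals
H1 = 88°
H2 = (88 + 120) mod 360 = 208°
H3 = (88 + 240) mod 360 = 328°
Triadic = 88°, 208°, 328°


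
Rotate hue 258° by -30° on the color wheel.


New hue = (H + rotation) mod 360
New hue = (258 -30) mod 360
= 228 mod 360
= 228°


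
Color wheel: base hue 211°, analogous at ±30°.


Base hue: 211°
Left analog: (211 - 30) mod 360 = 181°
Right analog: (211 + 30) mod 360 = 241°
Analogous hues = 181° and 241°


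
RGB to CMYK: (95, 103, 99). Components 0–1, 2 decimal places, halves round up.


R'=95/255≈0.3725, G'=103/255≈0.4039, B'=99/255≈0.3882
K = 1 - max(R',G',B') = 1 - 103/255 = 152/255 = 0.59607… → 0.60
(1-R'-K)/(1-K) simplifies to (max-R)/max with max = 103:
C = (103-95)/103 = 8/103 = 0.07766… → 0.08
M = (103-103)/103 = 0/103 = 0 → 0.00
Y = (103-99)/103 = 4/103 = 0.03883… → 0.04
= CMYK(0.08, 0.00, 0.04, 0.60)


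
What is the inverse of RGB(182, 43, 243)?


Invert: (255-R, 255-G, 255-B)
R: 255-182 = 73
G: 255-43 = 212
B: 255-243 = 12
= RGB(73, 212, 12)


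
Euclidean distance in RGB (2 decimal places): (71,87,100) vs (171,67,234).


d = √[(R₁-R₂)² + (G₁-G₂)² + (B₁-B₂)²]
d = √[(71-171)² + (87-67)² + (100-234)²]
d = √[10000 + 400 + 17956]
d = √28356
d ≈ 168.39


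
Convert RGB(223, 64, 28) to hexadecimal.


R = 223 → DF (hex)
G = 64 → 40 (hex)
B = 28 → 1C (hex)
Hex = #DF401C


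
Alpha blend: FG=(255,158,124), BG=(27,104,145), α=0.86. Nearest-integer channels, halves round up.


C = α×F + (1-α)×B, with 1-α = 0.14
R: 0.86×255 + 0.14×27 = 219.30 + 3.78 = 223.08 → 223
G: 0.86×158 + 0.14×104 = 135.88 + 14.56 = 150.44 → 150
B: 0.86×124 + 0.14×145 = 106.64 + 20.30 = 126.94 → 127
= RGB(223, 150, 127)


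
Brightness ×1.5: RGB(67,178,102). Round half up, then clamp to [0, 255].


Multiply each channel by 1.5, round half up, clamp to [0, 255]
R: 67×1.5 = 100.5 → round → 101
G: 178×1.5 = 267 → clamp → 255
B: 102×1.5 = 153
= RGB(101, 255, 153)


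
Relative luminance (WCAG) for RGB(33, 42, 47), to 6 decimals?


Linearize each channel (sRGB transfer function): c = v/255; c_lin = c/12.92 if c ≤ 0.04045, else ((c+0.055)/1.055)^2.4
  R: 33/255 ≈ 0.129412 > 0.04045 → ((0.129412+0.055)/1.055)^2.4 ≈ 0.015209
  G: 42/255 ≈ 0.164706 > 0.04045 → ((0.164706+0.055)/1.055)^2.4 ≈ 0.023153
  B: 47/255 ≈ 0.184314 > 0.04045 → ((0.184314+0.055)/1.055)^2.4 ≈ 0.028426
R_lin = 0.015209, G_lin = 0.023153, B_lin = 0.028426
L = 0.2126×R + 0.7152×G + 0.0722×B
L = 0.2126×0.015209 + 0.7152×0.023153 + 0.0722×0.028426
L ≈ 0.021845


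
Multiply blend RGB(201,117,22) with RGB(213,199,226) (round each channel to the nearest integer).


Multiply: C = A×B/255, rounded to nearest integer
R: 201×213/255 = 42813/255 ≈ 167.894 → 168
G: 117×199/255 = 23283/255 ≈ 91.306 → 91
B: 22×226/255 = 4972/255 ≈ 19.498 → 19
= RGB(168, 91, 19)


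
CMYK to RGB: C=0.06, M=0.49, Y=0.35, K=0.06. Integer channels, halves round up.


R = 255 × (1-C) × (1-K) = 255 × 0.94 × 0.94 = 225.318 → 225
G = 255 × (1-M) × (1-K) = 255 × 0.51 × 0.94 = 122.247 → 122
B = 255 × (1-Y) × (1-K) = 255 × 0.65 × 0.94 = 155.805 → 156
= RGB(225, 122, 156)


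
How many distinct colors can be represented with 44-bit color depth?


Colors = 2^bits = 2^44
= 17,592,186,044,416 colors


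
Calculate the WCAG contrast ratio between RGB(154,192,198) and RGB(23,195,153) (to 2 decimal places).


Linearize each sRGB channel c=v/255: c/12.92 if c ≤ 0.04045 else ((c+0.055)/1.055)^2.4
L = 0.2126×R_lin + 0.7152×G_lin + 0.0722×B_lin
Color 1 (154,192,198):
  R=154: 154/255≈0.6039 > 0.04045 → ((0.6039+0.055)/1.055)^2.4 ≈ 0.32314
  G=192: 192/255≈0.7529 > 0.04045 → ((0.7529+0.055)/1.055)^2.4 ≈ 0.52712
  B=198: 198/255≈0.7765 > 0.04045 → ((0.7765+0.055)/1.055)^2.4 ≈ 0.56471
  L1 = 0.2126×0.32314 + 0.7152×0.52712 + 0.0722×0.56471 ≈ 0.48647
Color 2 (23,195,153):
  R=23: 23/255≈0.0902 > 0.04045 → ((0.0902+0.055)/1.055)^2.4 ≈ 0.00857
  G=195: 195/255≈0.7647 > 0.04045 → ((0.7647+0.055)/1.055)^2.4 ≈ 0.54572
  B=153: 153/255≈0.6000 > 0.04045 → ((0.6000+0.055)/1.055)^2.4 ≈ 0.31855
  L2 = 0.2126×0.00857 + 0.7152×0.54572 + 0.0722×0.31855 ≈ 0.41512
Lighter = 0.48647, Darker = 0.41512
Ratio = (L_lighter + 0.05) / (L_darker + 0.05)
Ratio = (0.48647 + 0.05) / (0.41512 + 0.05) = 0.53647 / 0.46512 ≈ 1.1534
Ratio ≈ 1.15:1


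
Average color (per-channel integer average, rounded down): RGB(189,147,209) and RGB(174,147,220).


Midpoint: each channel = ⌊(C₁+C₂)/2⌋
R: ⌊(189+174)/2⌋ = 181
G: ⌊(147+147)/2⌋ = 147
B: ⌊(209+220)/2⌋ = 214
= RGB(181, 147, 214)


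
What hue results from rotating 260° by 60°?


New hue = (H + rotation) mod 360
New hue = (260 + 60) mod 360
= 320 mod 360
= 320°


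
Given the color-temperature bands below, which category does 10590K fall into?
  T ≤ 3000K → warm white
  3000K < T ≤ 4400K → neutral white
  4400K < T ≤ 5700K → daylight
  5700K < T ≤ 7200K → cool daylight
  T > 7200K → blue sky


Temperature: 10590K
10590K > 7200K → blue sky
Classification: blue sky


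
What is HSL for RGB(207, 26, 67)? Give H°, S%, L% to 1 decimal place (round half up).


Normalize: R'=207/255≈0.8118, G'=26/255≈0.1020, B'=67/255≈0.2627
Max=207/255, Min=26/255, Δ=Max-Min=181/255
L = (Max+Min)/2 = (207+26)/510 = 233/510 = 0.45686… → L = 45.7%
L ≤ 0.5 → S = Δ/(Max+Min) = 181/(207+26) = 181/233 = 0.77682… → S = 77.7%
(the 1/255 factors cancel in S and H, so raw channel differences can be used)
Max is R' → H = 60 × (((G-B)/Δ) mod 6) = 60 × (((26-67)/181) mod 6)
  (-41)/181 = -0.2265…; negative, so add 6 → 5.7734…
  H = 60 × 5.7734… = 346.408…° → H = 346.4°
= HSL(346.4°, 77.7%, 45.7%)


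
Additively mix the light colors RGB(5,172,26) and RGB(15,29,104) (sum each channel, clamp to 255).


Additive: each channel = min(255, C₁+C₂)
R: 5+15 = 20 → 20
G: 172+29 = 201 → 201
B: 26+104 = 130 → 130
= RGB(20, 201, 130)


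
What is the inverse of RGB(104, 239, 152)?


Invert: (255-R, 255-G, 255-B)
R: 255-104 = 151
G: 255-239 = 16
B: 255-152 = 103
= RGB(151, 16, 103)


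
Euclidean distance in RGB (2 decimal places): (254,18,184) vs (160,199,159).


d = √[(R₁-R₂)² + (G₁-G₂)² + (B₁-B₂)²]
d = √[(254-160)² + (18-199)² + (184-159)²]
d = √[8836 + 32761 + 625]
d = √42222
d ≈ 205.48


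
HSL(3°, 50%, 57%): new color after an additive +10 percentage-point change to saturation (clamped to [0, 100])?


Original S = 50%
Adjustment = +10 percentage points
New S = 50 + (10) = 60
Clamp to [0, 100] → 60
= HSL(3°, 60%, 57%)


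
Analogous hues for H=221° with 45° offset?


Base hue: 221°
Left analog: (221 - 45) mod 360 = 176°
Right analog: (221 + 45) mod 360 = 266°
Analogous hues = 176° and 266°


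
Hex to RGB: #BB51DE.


BB → 187 (R)
51 → 81 (G)
DE → 222 (B)
= RGB(187, 81, 222)


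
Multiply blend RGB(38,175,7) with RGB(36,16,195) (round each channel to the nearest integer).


Multiply: C = A×B/255, rounded to nearest integer
R: 38×36/255 = 1368/255 ≈ 5.365 → 5
G: 175×16/255 = 2800/255 ≈ 10.980 → 11
B: 7×195/255 = 1365/255 ≈ 5.353 → 5
= RGB(5, 11, 5)


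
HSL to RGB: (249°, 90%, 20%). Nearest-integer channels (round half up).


H=249°, S=0.90, L=0.20
C = (1-|2L-1|)×S = (1-|-0.60|)×0.90 = 0.36
H' = H/60 = 249/60 ≈ 4.1500; X = C×(1-|H' mod 2 - 1|) = 0.054
m = L - C/2 = 0.20 - 0.18 = 0.02
Sector ⌊H'⌋ = 4 → (R',G',B') = (0.054, 0.0, 0.36)
RGB = ((R'+m)×255, (G'+m)×255, (B'+m)×255) = (18.87, 5.1, 96.9)
Round half up → RGB(19, 5, 97)


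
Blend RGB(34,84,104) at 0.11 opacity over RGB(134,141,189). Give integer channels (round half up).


C = α×F + (1-α)×B, with 1-α = 0.89
R: 0.11×34 + 0.89×134 = 3.74 + 119.26 = 123.00 → 123
G: 0.11×84 + 0.89×141 = 9.24 + 125.49 = 134.73 → 135
B: 0.11×104 + 0.89×189 = 11.44 + 168.21 = 179.65 → 180
= RGB(123, 135, 180)


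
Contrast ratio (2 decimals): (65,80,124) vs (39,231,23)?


Linearize each sRGB channel c=v/255: c/12.92 if c ≤ 0.04045 else ((c+0.055)/1.055)^2.4
L = 0.2126×R_lin + 0.7152×G_lin + 0.0722×B_lin
Color 1 (65,80,124):
  R=65: 65/255≈0.2549 > 0.04045 → ((0.2549+0.055)/1.055)^2.4 ≈ 0.05286
  G=80: 80/255≈0.3137 > 0.04045 → ((0.3137+0.055)/1.055)^2.4 ≈ 0.08022
  B=124: 124/255≈0.4863 > 0.04045 → ((0.4863+0.055)/1.055)^2.4 ≈ 0.20156
  L1 = 0.2126×0.05286 + 0.7152×0.08022 + 0.0722×0.20156 ≈ 0.08316
Color 2 (39,231,23):
  R=39: 39/255≈0.1529 > 0.04045 → ((0.1529+0.055)/1.055)^2.4 ≈ 0.02029
  G=231: 231/255≈0.9059 > 0.04045 → ((0.9059+0.055)/1.055)^2.4 ≈ 0.79910
  B=23: 23/255≈0.0902 > 0.04045 → ((0.0902+0.055)/1.055)^2.4 ≈ 0.00857
  L2 = 0.2126×0.02029 + 0.7152×0.79910 + 0.0722×0.00857 ≈ 0.57645
Lighter = 0.57645, Darker = 0.08316
Ratio = (L_lighter + 0.05) / (L_darker + 0.05)
Ratio = (0.57645 + 0.05) / (0.08316 + 0.05) = 0.62645 / 0.13316 ≈ 4.7044
Ratio ≈ 4.70:1


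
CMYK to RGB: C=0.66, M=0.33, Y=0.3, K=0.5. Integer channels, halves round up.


R = 255 × (1-C) × (1-K) = 255 × 0.34 × 0.50 = 43.35 → 43
G = 255 × (1-M) × (1-K) = 255 × 0.67 × 0.50 = 85.425 → 85
B = 255 × (1-Y) × (1-K) = 255 × 0.70 × 0.50 = 89.25 → 89
= RGB(43, 85, 89)


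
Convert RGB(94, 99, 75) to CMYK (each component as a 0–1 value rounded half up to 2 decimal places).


R'=94/255≈0.3686, G'=99/255≈0.3882, B'=75/255≈0.2941
K = 1 - max(R',G',B') = 1 - 99/255 = 156/255 = 0.61176… → 0.61
(1-R'-K)/(1-K) simplifies to (max-R)/max with max = 99:
C = (99-94)/99 = 5/99 = 0.05050… → 0.05
M = (99-99)/99 = 0/99 = 0 → 0.00
Y = (99-75)/99 = 24/99 = 0.24242… → 0.24
= CMYK(0.05, 0.00, 0.24, 0.61)


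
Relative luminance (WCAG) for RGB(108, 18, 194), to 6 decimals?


Linearize each channel (sRGB transfer function): c = v/255; c_lin = c/12.92 if c ≤ 0.04045, else ((c+0.055)/1.055)^2.4
  R: 108/255 ≈ 0.423529 > 0.04045 → ((0.423529+0.055)/1.055)^2.4 ≈ 0.149960
  G: 18/255 ≈ 0.070588 > 0.04045 → ((0.070588+0.055)/1.055)^2.4 ≈ 0.006049
  B: 194/255 ≈ 0.760784 > 0.04045 → ((0.760784+0.055)/1.055)^2.4 ≈ 0.539479
R_lin = 0.149960, G_lin = 0.006049, B_lin = 0.539479
L = 0.2126×R + 0.7152×G + 0.0722×B
L = 0.2126×0.149960 + 0.7152×0.006049 + 0.0722×0.539479
L ≈ 0.075158


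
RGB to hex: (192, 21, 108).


R = 192 → C0 (hex)
G = 21 → 15 (hex)
B = 108 → 6C (hex)
Hex = #C0156C


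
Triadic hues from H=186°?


Triadic: equally spaced at 120° intervals
H1 = 186°
H2 = (186 + 120) mod 360 = 306°
H3 = (186 + 240) mod 360 = 66°
Triadic = 186°, 306°, 66°


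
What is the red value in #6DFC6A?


Color: #6DFC6A
R = 6D = 109
G = FC = 252
B = 6A = 106
Red = 109


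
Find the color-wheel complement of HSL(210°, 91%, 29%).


Complement = opposite side of color wheel = hue + 180°
H' = (210 + 180) mod 360 = 30°
S and L unchanged.
= HSL(30°, 91%, 29%)


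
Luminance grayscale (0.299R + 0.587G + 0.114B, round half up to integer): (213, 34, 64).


Gray = 0.299×R + 0.587×G + 0.114×B
Gray = 0.299×213 + 0.587×34 + 0.114×64
Gray = 63.687 + 19.958 + 7.296
Gray = 90.941 → round half up → 91
Gray = 91


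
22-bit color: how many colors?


Colors = 2^bits = 2^22
= 4,194,304 colors


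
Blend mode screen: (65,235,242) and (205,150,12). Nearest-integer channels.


Screen: C = 255 - (255-A)×(255-B)/255, rounded to nearest integer
R: 255 - (255-65)×(255-205)/255 = 255 - 9500/255 ≈ 255 - 37.255 = 217.745 → 218
G: 255 - (255-235)×(255-150)/255 = 255 - 2100/255 ≈ 255 - 8.235 = 246.765 → 247
B: 255 - (255-242)×(255-12)/255 = 255 - 3159/255 ≈ 255 - 12.388 = 242.612 → 243
= RGB(218, 247, 243)


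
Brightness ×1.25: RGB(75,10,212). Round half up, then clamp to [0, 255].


Multiply each channel by 1.25, round half up, clamp to [0, 255]
R: 75×1.25 = 93.75 → round → 94
G: 10×1.25 = 12.5 → round → 13
B: 212×1.25 = 265 → clamp → 255
= RGB(94, 13, 255)


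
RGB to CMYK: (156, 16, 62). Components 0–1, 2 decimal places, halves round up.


R'=156/255≈0.6118, G'=16/255≈0.0627, B'=62/255≈0.2431
K = 1 - max(R',G',B') = 1 - 156/255 = 99/255 = 0.38823… → 0.39
(1-R'-K)/(1-K) simplifies to (max-R)/max with max = 156:
C = (156-156)/156 = 0/156 = 0 → 0.00
M = (156-16)/156 = 140/156 = 0.89743… → 0.90
Y = (156-62)/156 = 94/156 = 0.60256… → 0.60
= CMYK(0.00, 0.90, 0.60, 0.39)


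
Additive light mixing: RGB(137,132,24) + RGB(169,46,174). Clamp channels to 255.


Additive: each channel = min(255, C₁+C₂)
R: 137+169 = 306 → 255
G: 132+46 = 178 → 178
B: 24+174 = 198 → 198
= RGB(255, 178, 198)


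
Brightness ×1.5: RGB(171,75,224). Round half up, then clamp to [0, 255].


Multiply each channel by 1.5, round half up, clamp to [0, 255]
R: 171×1.5 = 256.5 → round → 257 → clamp → 255
G: 75×1.5 = 112.5 → round → 113
B: 224×1.5 = 336 → clamp → 255
= RGB(255, 113, 255)


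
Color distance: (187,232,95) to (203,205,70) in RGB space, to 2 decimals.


d = √[(R₁-R₂)² + (G₁-G₂)² + (B₁-B₂)²]
d = √[(187-203)² + (232-205)² + (95-70)²]
d = √[256 + 729 + 625]
d = √1610
d ≈ 40.12


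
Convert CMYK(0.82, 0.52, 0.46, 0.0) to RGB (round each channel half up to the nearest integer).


R = 255 × (1-C) × (1-K) = 255 × 0.18 × 1.00 = 45.9 → 46
G = 255 × (1-M) × (1-K) = 255 × 0.48 × 1.00 = 122.4 → 122
B = 255 × (1-Y) × (1-K) = 255 × 0.54 × 1.00 = 137.7 → 138
= RGB(46, 122, 138)


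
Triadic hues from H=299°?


Triadic: equally spaced at 120° intervals
H1 = 299°
H2 = (299 + 120) mod 360 = 59°
H3 = (299 + 240) mod 360 = 179°
Triadic = 299°, 59°, 179°


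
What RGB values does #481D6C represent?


48 → 72 (R)
1D → 29 (G)
6C → 108 (B)
= RGB(72, 29, 108)


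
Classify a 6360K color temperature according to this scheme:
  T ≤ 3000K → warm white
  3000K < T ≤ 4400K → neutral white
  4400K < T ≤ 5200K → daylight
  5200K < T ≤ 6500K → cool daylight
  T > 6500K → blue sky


Temperature: 6360K
5200K < 6360K ≤ 6500K → cool daylight
Classification: cool daylight


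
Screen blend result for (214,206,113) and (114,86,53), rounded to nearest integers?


Screen: C = 255 - (255-A)×(255-B)/255, rounded to nearest integer
R: 255 - (255-214)×(255-114)/255 = 255 - 5781/255 ≈ 255 - 22.671 = 232.329 → 232
G: 255 - (255-206)×(255-86)/255 = 255 - 8281/255 ≈ 255 - 32.475 = 222.525 → 223
B: 255 - (255-113)×(255-53)/255 = 255 - 28684/255 ≈ 255 - 112.486 = 142.514 → 143
= RGB(232, 223, 143)


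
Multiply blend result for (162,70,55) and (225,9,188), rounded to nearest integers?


Multiply: C = A×B/255, rounded to nearest integer
R: 162×225/255 = 36450/255 ≈ 142.941 → 143
G: 70×9/255 = 630/255 ≈ 2.471 → 2
B: 55×188/255 = 10340/255 ≈ 40.549 → 41
= RGB(143, 2, 41)


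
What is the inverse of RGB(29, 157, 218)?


Invert: (255-R, 255-G, 255-B)
R: 255-29 = 226
G: 255-157 = 98
B: 255-218 = 37
= RGB(226, 98, 37)


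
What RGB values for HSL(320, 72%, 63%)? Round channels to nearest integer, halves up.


H=320°, S=0.72, L=0.63
C = (1-|2L-1|)×S = (1-|0.26|)×0.72 = 0.5328
H' = H/60 = 320/60 ≈ 5.3333; X = C×(1-|H' mod 2 - 1|) = 0.3552
m = L - C/2 = 0.63 - 0.2664 = 0.3636
Sector ⌊H'⌋ = 5 → (R',G',B') = (0.5328, 0.0, 0.3552)
RGB = ((R'+m)×255, (G'+m)×255, (B'+m)×255) = (228.582, 92.718, 183.294)
Round half up → RGB(229, 93, 183)


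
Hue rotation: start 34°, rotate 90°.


New hue = (H + rotation) mod 360
New hue = (34 + 90) mod 360
= 124 mod 360
= 124°


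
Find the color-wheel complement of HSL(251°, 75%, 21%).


Complement = opposite side of color wheel = hue + 180°
H' = (251 + 180) mod 360 = 71°
S and L unchanged.
= HSL(71°, 75%, 21%)


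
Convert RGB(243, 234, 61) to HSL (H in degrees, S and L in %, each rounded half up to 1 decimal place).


Normalize: R'=243/255≈0.9529, G'=234/255≈0.9176, B'=61/255≈0.2392
Max=243/255, Min=61/255, Δ=Max-Min=182/255
L = (Max+Min)/2 = (243+61)/510 = 304/510 = 0.59607… → L = 59.6%
L > 0.5 → S = Δ/(2-Max-Min) = 182/(510-243-61) = 182/206 = 0.88349… → S = 88.3%
(the 1/255 factors cancel in S and H, so raw channel differences can be used)
Max is R' → H = 60 × (((G-B)/Δ) mod 6) = 60 × (((234-61)/182) mod 6)
  173/182 = 0.9505…
  H = 60 × 0.9505… = 57.032…° → H = 57.0°
= HSL(57.0°, 88.3%, 59.6%)


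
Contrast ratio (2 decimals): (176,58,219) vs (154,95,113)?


Linearize each sRGB channel c=v/255: c/12.92 if c ≤ 0.04045 else ((c+0.055)/1.055)^2.4
L = 0.2126×R_lin + 0.7152×G_lin + 0.0722×B_lin
Color 1 (176,58,219):
  R=176: 176/255≈0.6902 > 0.04045 → ((0.6902+0.055)/1.055)^2.4 ≈ 0.43415
  G=58: 58/255≈0.2275 > 0.04045 → ((0.2275+0.055)/1.055)^2.4 ≈ 0.04231
  B=219: 219/255≈0.8588 > 0.04045 → ((0.8588+0.055)/1.055)^2.4 ≈ 0.70838
  L1 = 0.2126×0.43415 + 0.7152×0.04231 + 0.0722×0.70838 ≈ 0.17371
Color 2 (154,95,113):
  R=154: 154/255≈0.6039 > 0.04045 → ((0.6039+0.055)/1.055)^2.4 ≈ 0.32314
  G=95: 95/255≈0.3725 > 0.04045 → ((0.3725+0.055)/1.055)^2.4 ≈ 0.11444
  B=113: 113/255≈0.4431 > 0.04045 → ((0.4431+0.055)/1.055)^2.4 ≈ 0.16513
  L2 = 0.2126×0.32314 + 0.7152×0.11444 + 0.0722×0.16513 ≈ 0.16247
Lighter = 0.17371, Darker = 0.16247
Ratio = (L_lighter + 0.05) / (L_darker + 0.05)
Ratio = (0.17371 + 0.05) / (0.16247 + 0.05) = 0.22371 / 0.21247 ≈ 1.0529
Ratio ≈ 1.05:1


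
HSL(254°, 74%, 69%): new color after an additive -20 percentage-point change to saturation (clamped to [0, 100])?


Original S = 74%
Adjustment = -20 percentage points
New S = 74 + (-20) = 54
Clamp to [0, 100] → 54
= HSL(254°, 54%, 69%)


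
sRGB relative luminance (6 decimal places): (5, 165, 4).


Linearize each channel (sRGB transfer function): c = v/255; c_lin = c/12.92 if c ≤ 0.04045, else ((c+0.055)/1.055)^2.4
  R: 5/255 ≈ 0.019608 ≤ 0.04045 → 0.019608/12.92 ≈ 0.001518
  G: 165/255 ≈ 0.647059 > 0.04045 → ((0.647059+0.055)/1.055)^2.4 ≈ 0.376262
  B: 4/255 ≈ 0.015686 ≤ 0.04045 → 0.015686/12.92 ≈ 0.001214
R_lin = 0.001518, G_lin = 0.376262, B_lin = 0.001214
L = 0.2126×R + 0.7152×G + 0.0722×B
L = 0.2126×0.001518 + 0.7152×0.376262 + 0.0722×0.001214
L ≈ 0.269513


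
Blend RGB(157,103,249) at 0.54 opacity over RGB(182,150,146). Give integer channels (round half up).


C = α×F + (1-α)×B, with 1-α = 0.46
R: 0.54×157 + 0.46×182 = 84.78 + 83.72 = 168.50 → 169
G: 0.54×103 + 0.46×150 = 55.62 + 69.00 = 124.62 → 125
B: 0.54×249 + 0.46×146 = 134.46 + 67.16 = 201.62 → 202
= RGB(169, 125, 202)


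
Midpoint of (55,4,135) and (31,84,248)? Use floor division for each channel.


Midpoint: each channel = ⌊(C₁+C₂)/2⌋
R: ⌊(55+31)/2⌋ = 43
G: ⌊(4+84)/2⌋ = 44
B: ⌊(135+248)/2⌋ = 191
= RGB(43, 44, 191)


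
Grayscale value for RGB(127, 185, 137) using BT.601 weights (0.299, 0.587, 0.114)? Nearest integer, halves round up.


Gray = 0.299×R + 0.587×G + 0.114×B
Gray = 0.299×127 + 0.587×185 + 0.114×137
Gray = 37.973 + 108.595 + 15.618
Gray = 162.186 → round half up → 162
Gray = 162


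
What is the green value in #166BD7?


Color: #166BD7
R = 16 = 22
G = 6B = 107
B = D7 = 215
Green = 107


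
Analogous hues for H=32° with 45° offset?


Base hue: 32°
Left analog: (32 - 45) mod 360 = 347°
Right analog: (32 + 45) mod 360 = 77°
Analogous hues = 347° and 77°


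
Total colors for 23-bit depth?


Colors = 2^bits = 2^23
= 8,388,608 colors


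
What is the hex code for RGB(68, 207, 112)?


R = 68 → 44 (hex)
G = 207 → CF (hex)
B = 112 → 70 (hex)
Hex = #44CF70


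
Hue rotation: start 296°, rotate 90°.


New hue = (H + rotation) mod 360
New hue = (296 + 90) mod 360
= 386 mod 360
= 26°


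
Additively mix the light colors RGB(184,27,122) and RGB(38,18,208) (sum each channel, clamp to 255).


Additive: each channel = min(255, C₁+C₂)
R: 184+38 = 222 → 222
G: 27+18 = 45 → 45
B: 122+208 = 330 → 255
= RGB(222, 45, 255)


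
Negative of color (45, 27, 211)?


Invert: (255-R, 255-G, 255-B)
R: 255-45 = 210
G: 255-27 = 228
B: 255-211 = 44
= RGB(210, 228, 44)


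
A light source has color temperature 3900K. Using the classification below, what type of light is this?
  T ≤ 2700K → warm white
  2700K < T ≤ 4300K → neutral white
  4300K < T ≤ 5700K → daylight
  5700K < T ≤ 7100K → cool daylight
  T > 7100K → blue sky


Temperature: 3900K
2700K < 3900K ≤ 4300K → neutral white
Classification: neutral white


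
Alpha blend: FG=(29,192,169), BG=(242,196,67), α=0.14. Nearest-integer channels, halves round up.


C = α×F + (1-α)×B, with 1-α = 0.86
R: 0.14×29 + 0.86×242 = 4.06 + 208.12 = 212.18 → 212
G: 0.14×192 + 0.86×196 = 26.88 + 168.56 = 195.44 → 195
B: 0.14×169 + 0.86×67 = 23.66 + 57.62 = 81.28 → 81
= RGB(212, 195, 81)


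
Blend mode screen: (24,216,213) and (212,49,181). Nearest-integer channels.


Screen: C = 255 - (255-A)×(255-B)/255, rounded to nearest integer
R: 255 - (255-24)×(255-212)/255 = 255 - 9933/255 ≈ 255 - 38.953 = 216.047 → 216
G: 255 - (255-216)×(255-49)/255 = 255 - 8034/255 ≈ 255 - 31.506 = 223.494 → 223
B: 255 - (255-213)×(255-181)/255 = 255 - 3108/255 ≈ 255 - 12.188 = 242.812 → 243
= RGB(216, 223, 243)


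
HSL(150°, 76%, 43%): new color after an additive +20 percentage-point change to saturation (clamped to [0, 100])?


Original S = 76%
Adjustment = +20 percentage points
New S = 76 + (20) = 96
Clamp to [0, 100] → 96
= HSL(150°, 96%, 43%)


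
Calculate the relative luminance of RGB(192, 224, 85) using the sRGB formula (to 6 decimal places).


Linearize each channel (sRGB transfer function): c = v/255; c_lin = c/12.92 if c ≤ 0.04045, else ((c+0.055)/1.055)^2.4
  R: 192/255 ≈ 0.752941 > 0.04045 → ((0.752941+0.055)/1.055)^2.4 ≈ 0.527115
  G: 224/255 ≈ 0.878431 > 0.04045 → ((0.878431+0.055)/1.055)^2.4 ≈ 0.745404
  B: 85/255 ≈ 0.333333 > 0.04045 → ((0.333333+0.055)/1.055)^2.4 ≈ 0.090842
R_lin = 0.527115, G_lin = 0.745404, B_lin = 0.090842
L = 0.2126×R + 0.7152×G + 0.0722×B
L = 0.2126×0.527115 + 0.7152×0.745404 + 0.0722×0.090842
L ≈ 0.651737


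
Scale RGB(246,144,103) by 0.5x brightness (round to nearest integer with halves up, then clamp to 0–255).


Multiply each channel by 0.5, round half up, clamp to [0, 255]
R: 246×0.5 = 123
G: 144×0.5 = 72
B: 103×0.5 = 51.5 → round → 52
= RGB(123, 72, 52)


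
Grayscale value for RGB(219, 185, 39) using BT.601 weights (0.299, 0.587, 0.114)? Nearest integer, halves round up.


Gray = 0.299×R + 0.587×G + 0.114×B
Gray = 0.299×219 + 0.587×185 + 0.114×39
Gray = 65.481 + 108.595 + 4.446
Gray = 178.522 → round half up → 179
Gray = 179


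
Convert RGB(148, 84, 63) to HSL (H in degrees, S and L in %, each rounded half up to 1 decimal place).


Normalize: R'=148/255≈0.5804, G'=84/255≈0.3294, B'=63/255≈0.2471
Max=148/255, Min=63/255, Δ=Max-Min=85/255
L = (Max+Min)/2 = (148+63)/510 = 211/510 = 0.41372… → L = 41.4%
L ≤ 0.5 → S = Δ/(Max+Min) = 85/(148+63) = 85/211 = 0.40284… → S = 40.3%
(the 1/255 factors cancel in S and H, so raw channel differences can be used)
Max is R' → H = 60 × (((G-B)/Δ) mod 6) = 60 × (((84-63)/85) mod 6)
  21/85 = 0.2470…
  H = 60 × 0.2470… = 14.823…° → H = 14.8°
= HSL(14.8°, 40.3%, 41.4%)


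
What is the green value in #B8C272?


Color: #B8C272
R = B8 = 184
G = C2 = 194
B = 72 = 114
Green = 194


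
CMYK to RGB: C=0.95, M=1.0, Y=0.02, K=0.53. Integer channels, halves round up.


R = 255 × (1-C) × (1-K) = 255 × 0.05 × 0.47 = 5.9925 → 6
G = 255 × (1-M) × (1-K) = 255 × 0.00 × 0.47 = 0
B = 255 × (1-Y) × (1-K) = 255 × 0.98 × 0.47 = 117.453 → 117
= RGB(6, 0, 117)


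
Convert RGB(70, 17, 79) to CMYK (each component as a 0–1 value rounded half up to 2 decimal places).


R'=70/255≈0.2745, G'=17/255≈0.0667, B'=79/255≈0.3098
K = 1 - max(R',G',B') = 1 - 79/255 = 176/255 = 0.69019… → 0.69
(1-R'-K)/(1-K) simplifies to (max-R)/max with max = 79:
C = (79-70)/79 = 9/79 = 0.11392… → 0.11
M = (79-17)/79 = 62/79 = 0.78481… → 0.78
Y = (79-79)/79 = 0/79 = 0 → 0.00
= CMYK(0.11, 0.78, 0.00, 0.69)


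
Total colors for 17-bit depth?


Colors = 2^bits = 2^17
= 131,072 colors


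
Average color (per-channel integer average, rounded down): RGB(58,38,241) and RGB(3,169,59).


Midpoint: each channel = ⌊(C₁+C₂)/2⌋
R: ⌊(58+3)/2⌋ = 30
G: ⌊(38+169)/2⌋ = 103
B: ⌊(241+59)/2⌋ = 150
= RGB(30, 103, 150)


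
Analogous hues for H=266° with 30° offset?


Base hue: 266°
Left analog: (266 - 30) mod 360 = 236°
Right analog: (266 + 30) mod 360 = 296°
Analogous hues = 236° and 296°


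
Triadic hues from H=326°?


Triadic: equally spaced at 120° intervals
H1 = 326°
H2 = (326 + 120) mod 360 = 86°
H3 = (326 + 240) mod 360 = 206°
Triadic = 326°, 86°, 206°


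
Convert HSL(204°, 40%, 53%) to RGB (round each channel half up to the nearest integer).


H=204°, S=0.40, L=0.53
C = (1-|2L-1|)×S = (1-|0.06|)×0.40 = 0.376
H' = H/60 = 204/60 ≈ 3.4000; X = C×(1-|H' mod 2 - 1|) = 0.2256
m = L - C/2 = 0.53 - 0.188 = 0.342
Sector ⌊H'⌋ = 3 → (R',G',B') = (0.0, 0.2256, 0.376)
RGB = ((R'+m)×255, (G'+m)×255, (B'+m)×255) = (87.21, 144.738, 183.09)
Round half up → RGB(87, 145, 183)


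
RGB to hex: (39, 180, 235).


R = 39 → 27 (hex)
G = 180 → B4 (hex)
B = 235 → EB (hex)
Hex = #27B4EB


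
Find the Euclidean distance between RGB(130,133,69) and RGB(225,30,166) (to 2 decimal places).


d = √[(R₁-R₂)² + (G₁-G₂)² + (B₁-B₂)²]
d = √[(130-225)² + (133-30)² + (69-166)²]
d = √[9025 + 10609 + 9409]
d = √29043
d ≈ 170.42


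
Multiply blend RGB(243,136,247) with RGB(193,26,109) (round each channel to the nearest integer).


Multiply: C = A×B/255, rounded to nearest integer
R: 243×193/255 = 46899/255 ≈ 183.918 → 184
G: 136×26/255 = 3536/255 ≈ 13.867 → 14
B: 247×109/255 = 26923/255 ≈ 105.580 → 106
= RGB(184, 14, 106)


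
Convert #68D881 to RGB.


68 → 104 (R)
D8 → 216 (G)
81 → 129 (B)
= RGB(104, 216, 129)


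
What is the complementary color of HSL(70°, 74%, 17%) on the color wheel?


Complement = opposite side of color wheel = hue + 180°
H' = (70 + 180) mod 360 = 250°
S and L unchanged.
= HSL(250°, 74%, 17%)


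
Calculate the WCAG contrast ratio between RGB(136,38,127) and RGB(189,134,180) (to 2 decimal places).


Linearize each sRGB channel c=v/255: c/12.92 if c ≤ 0.04045 else ((c+0.055)/1.055)^2.4
L = 0.2126×R_lin + 0.7152×G_lin + 0.0722×B_lin
Color 1 (136,38,127):
  R=136: 136/255≈0.5333 > 0.04045 → ((0.5333+0.055)/1.055)^2.4 ≈ 0.24620
  G=38: 38/255≈0.1490 > 0.04045 → ((0.1490+0.055)/1.055)^2.4 ≈ 0.01938
  B=127: 127/255≈0.4980 > 0.04045 → ((0.4980+0.055)/1.055)^2.4 ≈ 0.21223
  L1 = 0.2126×0.24620 + 0.7152×0.01938 + 0.0722×0.21223 ≈ 0.08153
Color 2 (189,134,180):
  R=189: 189/255≈0.7412 > 0.04045 → ((0.7412+0.055)/1.055)^2.4 ≈ 0.50888
  G=134: 134/255≈0.5255 > 0.04045 → ((0.5255+0.055)/1.055)^2.4 ≈ 0.23840
  B=180: 180/255≈0.7059 > 0.04045 → ((0.7059+0.055)/1.055)^2.4 ≈ 0.45641
  L2 = 0.2126×0.50888 + 0.7152×0.23840 + 0.0722×0.45641 ≈ 0.31164
Lighter = 0.31164, Darker = 0.08153
Ratio = (L_lighter + 0.05) / (L_darker + 0.05)
Ratio = (0.31164 + 0.05) / (0.08153 + 0.05) = 0.36164 / 0.13153 ≈ 2.7496
Ratio ≈ 2.75:1


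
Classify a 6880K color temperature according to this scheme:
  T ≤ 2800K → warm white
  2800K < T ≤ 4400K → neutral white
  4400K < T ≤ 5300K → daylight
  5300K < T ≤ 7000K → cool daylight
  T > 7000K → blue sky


Temperature: 6880K
5300K < 6880K ≤ 7000K → cool daylight
Classification: cool daylight


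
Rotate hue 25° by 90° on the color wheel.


New hue = (H + rotation) mod 360
New hue = (25 + 90) mod 360
= 115 mod 360
= 115°


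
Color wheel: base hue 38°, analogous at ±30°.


Base hue: 38°
Left analog: (38 - 30) mod 360 = 8°
Right analog: (38 + 30) mod 360 = 68°
Analogous hues = 8° and 68°


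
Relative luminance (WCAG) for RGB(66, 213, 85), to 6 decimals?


Linearize each channel (sRGB transfer function): c = v/255; c_lin = c/12.92 if c ≤ 0.04045, else ((c+0.055)/1.055)^2.4
  R: 66/255 ≈ 0.258824 > 0.04045 → ((0.258824+0.055)/1.055)^2.4 ≈ 0.054480
  G: 213/255 ≈ 0.835294 > 0.04045 → ((0.835294+0.055)/1.055)^2.4 ≈ 0.665387
  B: 85/255 ≈ 0.333333 > 0.04045 → ((0.333333+0.055)/1.055)^2.4 ≈ 0.090842
R_lin = 0.054480, G_lin = 0.665387, B_lin = 0.090842
L = 0.2126×R + 0.7152×G + 0.0722×B
L = 0.2126×0.054480 + 0.7152×0.665387 + 0.0722×0.090842
L ≈ 0.494026


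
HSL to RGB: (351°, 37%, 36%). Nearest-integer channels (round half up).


H=351°, S=0.37, L=0.36
C = (1-|2L-1|)×S = (1-|-0.28|)×0.37 = 0.2664
H' = H/60 = 351/60 ≈ 5.8500; X = C×(1-|H' mod 2 - 1|) = 0.03996
m = L - C/2 = 0.36 - 0.1332 = 0.2268
Sector ⌊H'⌋ = 5 → (R',G',B') = (0.2664, 0.0, 0.03996)
RGB = ((R'+m)×255, (G'+m)×255, (B'+m)×255) = (125.766, 57.834, 68.0238)
Round half up → RGB(126, 58, 68)


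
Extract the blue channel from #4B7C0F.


Color: #4B7C0F
R = 4B = 75
G = 7C = 124
B = 0F = 15
Blue = 15


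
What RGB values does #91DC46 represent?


91 → 145 (R)
DC → 220 (G)
46 → 70 (B)
= RGB(145, 220, 70)


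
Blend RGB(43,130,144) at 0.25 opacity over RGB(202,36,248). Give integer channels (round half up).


C = α×F + (1-α)×B, with 1-α = 0.75
R: 0.25×43 + 0.75×202 = 10.75 + 151.50 = 162.25 → 162
G: 0.25×130 + 0.75×36 = 32.50 + 27.00 = 59.50 → 60
B: 0.25×144 + 0.75×248 = 36.00 + 186.00 = 222.00 → 222
= RGB(162, 60, 222)


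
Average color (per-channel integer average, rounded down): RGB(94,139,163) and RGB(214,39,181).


Midpoint: each channel = ⌊(C₁+C₂)/2⌋
R: ⌊(94+214)/2⌋ = 154
G: ⌊(139+39)/2⌋ = 89
B: ⌊(163+181)/2⌋ = 172
= RGB(154, 89, 172)


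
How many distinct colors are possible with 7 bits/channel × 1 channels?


Total bits = 7 bits/channel × 1 channels = 7 bits
Distinct colors = 2^7
= 128 colors


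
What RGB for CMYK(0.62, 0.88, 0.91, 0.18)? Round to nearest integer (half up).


R = 255 × (1-C) × (1-K) = 255 × 0.38 × 0.82 = 79.458 → 79
G = 255 × (1-M) × (1-K) = 255 × 0.12 × 0.82 = 25.092 → 25
B = 255 × (1-Y) × (1-K) = 255 × 0.09 × 0.82 = 18.819 → 19
= RGB(79, 25, 19)


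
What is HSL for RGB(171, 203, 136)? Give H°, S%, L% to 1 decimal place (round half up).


Normalize: R'=171/255≈0.6706, G'=203/255≈0.7961, B'=136/255≈0.5333
Max=203/255, Min=136/255, Δ=Max-Min=67/255
L = (Max+Min)/2 = (203+136)/510 = 339/510 = 0.66470… → L = 66.5%
L > 0.5 → S = Δ/(2-Max-Min) = 67/(510-203-136) = 67/171 = 0.39181… → S = 39.2%
(the 1/255 factors cancel in S and H, so raw channel differences can be used)
Max is G' → H = 60 × ((B-R)/Δ + 2) = 60 × ((136-171)/67 + 2)
  -35/67 + 2 = -0.5223… + 2 = 1.4776…
  H = 60 × 1.4776… = 88.656…° → H = 88.7°
= HSL(88.7°, 39.2%, 66.5%)


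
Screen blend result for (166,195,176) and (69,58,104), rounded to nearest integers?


Screen: C = 255 - (255-A)×(255-B)/255, rounded to nearest integer
R: 255 - (255-166)×(255-69)/255 = 255 - 16554/255 ≈ 255 - 64.918 = 190.082 → 190
G: 255 - (255-195)×(255-58)/255 = 255 - 11820/255 ≈ 255 - 46.353 = 208.647 → 209
B: 255 - (255-176)×(255-104)/255 = 255 - 11929/255 ≈ 255 - 46.780 = 208.220 → 208
= RGB(190, 209, 208)


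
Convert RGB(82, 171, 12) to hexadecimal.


R = 82 → 52 (hex)
G = 171 → AB (hex)
B = 12 → 0C (hex)
Hex = #52AB0C


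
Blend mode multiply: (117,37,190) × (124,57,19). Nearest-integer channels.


Multiply: C = A×B/255, rounded to nearest integer
R: 117×124/255 = 14508/255 ≈ 56.894 → 57
G: 37×57/255 = 2109/255 ≈ 8.271 → 8
B: 190×19/255 = 3610/255 ≈ 14.157 → 14
= RGB(57, 8, 14)


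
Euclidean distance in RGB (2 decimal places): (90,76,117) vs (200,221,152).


d = √[(R₁-R₂)² + (G₁-G₂)² + (B₁-B₂)²]
d = √[(90-200)² + (76-221)² + (117-152)²]
d = √[12100 + 21025 + 1225]
d = √34350
d ≈ 185.34


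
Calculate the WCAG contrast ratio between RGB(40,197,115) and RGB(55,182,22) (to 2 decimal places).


Linearize each sRGB channel c=v/255: c/12.92 if c ≤ 0.04045 else ((c+0.055)/1.055)^2.4
L = 0.2126×R_lin + 0.7152×G_lin + 0.0722×B_lin
Color 1 (40,197,115):
  R=40: 40/255≈0.1569 > 0.04045 → ((0.1569+0.055)/1.055)^2.4 ≈ 0.02122
  G=197: 197/255≈0.7725 > 0.04045 → ((0.7725+0.055)/1.055)^2.4 ≈ 0.55834
  B=115: 115/255≈0.4510 > 0.04045 → ((0.4510+0.055)/1.055)^2.4 ≈ 0.17144
  L1 = 0.2126×0.02122 + 0.7152×0.55834 + 0.0722×0.17144 ≈ 0.41621
Color 2 (55,182,22):
  R=55: 55/255≈0.2157 > 0.04045 → ((0.2157+0.055)/1.055)^2.4 ≈ 0.03820
  G=182: 182/255≈0.7137 > 0.04045 → ((0.7137+0.055)/1.055)^2.4 ≈ 0.46778
  B=22: 22/255≈0.0863 > 0.04045 → ((0.0863+0.055)/1.055)^2.4 ≈ 0.00802
  L2 = 0.2126×0.03820 + 0.7152×0.46778 + 0.0722×0.00802 ≈ 0.34326
Lighter = 0.41621, Darker = 0.34326
Ratio = (L_lighter + 0.05) / (L_darker + 0.05)
Ratio = (0.41621 + 0.05) / (0.34326 + 0.05) = 0.46621 / 0.39326 ≈ 1.1855
Ratio ≈ 1.19:1


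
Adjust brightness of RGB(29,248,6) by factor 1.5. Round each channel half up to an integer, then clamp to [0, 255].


Multiply each channel by 1.5, round half up, clamp to [0, 255]
R: 29×1.5 = 43.5 → round → 44
G: 248×1.5 = 372 → clamp → 255
B: 6×1.5 = 9
= RGB(44, 255, 9)


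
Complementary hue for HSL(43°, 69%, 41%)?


Complement = opposite side of color wheel = hue + 180°
H' = (43 + 180) mod 360 = 223°
S and L unchanged.
= HSL(223°, 69%, 41%)


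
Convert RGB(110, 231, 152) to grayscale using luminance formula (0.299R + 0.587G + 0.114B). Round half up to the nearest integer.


Gray = 0.299×R + 0.587×G + 0.114×B
Gray = 0.299×110 + 0.587×231 + 0.114×152
Gray = 32.890 + 135.597 + 17.328
Gray = 185.815 → round half up → 186
Gray = 186


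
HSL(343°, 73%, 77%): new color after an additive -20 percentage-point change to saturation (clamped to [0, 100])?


Original S = 73%
Adjustment = -20 percentage points
New S = 73 + (-20) = 53
Clamp to [0, 100] → 53
= HSL(343°, 53%, 77%)


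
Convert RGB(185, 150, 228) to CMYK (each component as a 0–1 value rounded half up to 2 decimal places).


R'=185/255≈0.7255, G'=150/255≈0.5882, B'=228/255≈0.8941
K = 1 - max(R',G',B') = 1 - 228/255 = 27/255 = 0.10588… → 0.11
(1-R'-K)/(1-K) simplifies to (max-R)/max with max = 228:
C = (228-185)/228 = 43/228 = 0.18859… → 0.19
M = (228-150)/228 = 78/228 = 0.34210… → 0.34
Y = (228-228)/228 = 0/228 = 0 → 0.00
= CMYK(0.19, 0.34, 0.00, 0.11)
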